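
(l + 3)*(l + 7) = l^2 + 10*l + 21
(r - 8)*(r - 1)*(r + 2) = r^3 - 7*r^2 - 10*r + 16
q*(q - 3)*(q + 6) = q^3 + 3*q^2 - 18*q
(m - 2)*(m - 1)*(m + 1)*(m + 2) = m^4 - 5*m^2 + 4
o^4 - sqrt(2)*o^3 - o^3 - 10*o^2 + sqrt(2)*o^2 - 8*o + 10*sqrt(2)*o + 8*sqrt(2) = (o - 4)*(o + 1)*(o + 2)*(o - sqrt(2))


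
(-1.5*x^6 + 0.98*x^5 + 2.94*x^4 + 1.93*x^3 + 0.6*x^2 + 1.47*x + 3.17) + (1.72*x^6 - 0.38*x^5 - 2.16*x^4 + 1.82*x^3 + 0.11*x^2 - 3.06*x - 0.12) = 0.22*x^6 + 0.6*x^5 + 0.78*x^4 + 3.75*x^3 + 0.71*x^2 - 1.59*x + 3.05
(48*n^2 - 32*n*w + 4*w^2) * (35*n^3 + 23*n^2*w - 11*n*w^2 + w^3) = 1680*n^5 - 16*n^4*w - 1124*n^3*w^2 + 492*n^2*w^3 - 76*n*w^4 + 4*w^5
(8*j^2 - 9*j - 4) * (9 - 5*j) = -40*j^3 + 117*j^2 - 61*j - 36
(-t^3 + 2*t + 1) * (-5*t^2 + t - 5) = 5*t^5 - t^4 - 5*t^3 - 3*t^2 - 9*t - 5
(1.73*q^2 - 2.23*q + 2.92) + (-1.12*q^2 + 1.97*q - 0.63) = 0.61*q^2 - 0.26*q + 2.29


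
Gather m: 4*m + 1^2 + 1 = 4*m + 2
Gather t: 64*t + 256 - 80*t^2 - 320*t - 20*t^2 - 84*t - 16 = -100*t^2 - 340*t + 240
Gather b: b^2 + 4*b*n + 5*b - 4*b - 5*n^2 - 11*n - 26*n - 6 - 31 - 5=b^2 + b*(4*n + 1) - 5*n^2 - 37*n - 42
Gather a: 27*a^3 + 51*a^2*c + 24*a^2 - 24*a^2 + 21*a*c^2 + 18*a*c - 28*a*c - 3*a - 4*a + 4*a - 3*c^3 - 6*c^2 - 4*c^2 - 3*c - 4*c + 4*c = 27*a^3 + 51*a^2*c + a*(21*c^2 - 10*c - 3) - 3*c^3 - 10*c^2 - 3*c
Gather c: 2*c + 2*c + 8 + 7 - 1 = 4*c + 14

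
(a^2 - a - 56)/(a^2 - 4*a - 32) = (a + 7)/(a + 4)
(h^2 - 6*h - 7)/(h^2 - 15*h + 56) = (h + 1)/(h - 8)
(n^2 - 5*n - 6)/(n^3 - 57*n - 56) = (n - 6)/(n^2 - n - 56)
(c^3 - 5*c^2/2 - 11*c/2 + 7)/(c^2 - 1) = (c^2 - 3*c/2 - 7)/(c + 1)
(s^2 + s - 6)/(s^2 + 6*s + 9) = (s - 2)/(s + 3)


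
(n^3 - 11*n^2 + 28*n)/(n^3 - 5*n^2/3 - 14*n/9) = 9*(-n^2 + 11*n - 28)/(-9*n^2 + 15*n + 14)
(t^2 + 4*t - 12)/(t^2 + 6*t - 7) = (t^2 + 4*t - 12)/(t^2 + 6*t - 7)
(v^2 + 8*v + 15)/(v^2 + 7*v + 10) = (v + 3)/(v + 2)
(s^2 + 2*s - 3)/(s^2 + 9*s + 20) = (s^2 + 2*s - 3)/(s^2 + 9*s + 20)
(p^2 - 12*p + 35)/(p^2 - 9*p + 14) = (p - 5)/(p - 2)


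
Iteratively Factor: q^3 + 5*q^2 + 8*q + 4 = (q + 1)*(q^2 + 4*q + 4) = (q + 1)*(q + 2)*(q + 2)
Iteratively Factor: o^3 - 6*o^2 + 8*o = (o - 4)*(o^2 - 2*o) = (o - 4)*(o - 2)*(o)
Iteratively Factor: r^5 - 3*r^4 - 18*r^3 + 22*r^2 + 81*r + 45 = (r - 5)*(r^4 + 2*r^3 - 8*r^2 - 18*r - 9) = (r - 5)*(r + 1)*(r^3 + r^2 - 9*r - 9) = (r - 5)*(r - 3)*(r + 1)*(r^2 + 4*r + 3) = (r - 5)*(r - 3)*(r + 1)*(r + 3)*(r + 1)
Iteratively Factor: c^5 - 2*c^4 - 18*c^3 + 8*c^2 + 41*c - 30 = (c - 1)*(c^4 - c^3 - 19*c^2 - 11*c + 30) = (c - 5)*(c - 1)*(c^3 + 4*c^2 + c - 6) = (c - 5)*(c - 1)^2*(c^2 + 5*c + 6) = (c - 5)*(c - 1)^2*(c + 3)*(c + 2)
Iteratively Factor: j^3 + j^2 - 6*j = (j - 2)*(j^2 + 3*j) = (j - 2)*(j + 3)*(j)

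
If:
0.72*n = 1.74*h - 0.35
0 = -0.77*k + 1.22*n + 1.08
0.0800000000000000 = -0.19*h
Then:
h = -0.42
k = -0.98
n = -1.50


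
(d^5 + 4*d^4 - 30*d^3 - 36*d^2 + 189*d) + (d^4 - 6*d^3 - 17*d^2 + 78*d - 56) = d^5 + 5*d^4 - 36*d^3 - 53*d^2 + 267*d - 56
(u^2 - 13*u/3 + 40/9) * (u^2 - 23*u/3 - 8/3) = u^4 - 12*u^3 + 35*u^2 - 608*u/27 - 320/27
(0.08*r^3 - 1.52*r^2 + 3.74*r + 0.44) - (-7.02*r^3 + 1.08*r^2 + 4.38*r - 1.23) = 7.1*r^3 - 2.6*r^2 - 0.64*r + 1.67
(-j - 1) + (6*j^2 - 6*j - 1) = 6*j^2 - 7*j - 2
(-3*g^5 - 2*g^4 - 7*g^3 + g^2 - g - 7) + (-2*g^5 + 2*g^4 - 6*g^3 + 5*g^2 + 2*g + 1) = -5*g^5 - 13*g^3 + 6*g^2 + g - 6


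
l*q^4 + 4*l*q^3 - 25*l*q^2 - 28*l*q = q*(q - 4)*(q + 7)*(l*q + l)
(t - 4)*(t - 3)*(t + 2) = t^3 - 5*t^2 - 2*t + 24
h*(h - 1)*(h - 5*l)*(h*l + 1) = h^4*l - 5*h^3*l^2 - h^3*l + h^3 + 5*h^2*l^2 - 5*h^2*l - h^2 + 5*h*l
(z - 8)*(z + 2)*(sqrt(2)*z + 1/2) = sqrt(2)*z^3 - 6*sqrt(2)*z^2 + z^2/2 - 16*sqrt(2)*z - 3*z - 8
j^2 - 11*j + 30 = (j - 6)*(j - 5)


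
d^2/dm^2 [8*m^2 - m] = 16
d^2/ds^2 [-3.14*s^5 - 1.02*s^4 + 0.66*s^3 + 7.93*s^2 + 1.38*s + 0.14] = -62.8*s^3 - 12.24*s^2 + 3.96*s + 15.86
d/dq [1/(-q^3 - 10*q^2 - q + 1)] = (3*q^2 + 20*q + 1)/(q^3 + 10*q^2 + q - 1)^2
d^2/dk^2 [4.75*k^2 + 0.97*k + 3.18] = 9.50000000000000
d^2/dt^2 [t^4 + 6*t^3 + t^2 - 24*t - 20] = 12*t^2 + 36*t + 2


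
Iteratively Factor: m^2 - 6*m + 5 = (m - 1)*(m - 5)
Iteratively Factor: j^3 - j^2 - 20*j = (j - 5)*(j^2 + 4*j) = (j - 5)*(j + 4)*(j)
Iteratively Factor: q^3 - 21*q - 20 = (q + 4)*(q^2 - 4*q - 5) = (q + 1)*(q + 4)*(q - 5)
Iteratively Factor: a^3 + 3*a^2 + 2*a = (a)*(a^2 + 3*a + 2) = a*(a + 2)*(a + 1)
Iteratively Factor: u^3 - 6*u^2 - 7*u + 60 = (u - 5)*(u^2 - u - 12) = (u - 5)*(u - 4)*(u + 3)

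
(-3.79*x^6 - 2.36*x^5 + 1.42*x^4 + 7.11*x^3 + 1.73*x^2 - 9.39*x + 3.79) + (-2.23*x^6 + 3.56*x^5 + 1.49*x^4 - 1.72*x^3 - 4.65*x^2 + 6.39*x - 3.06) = -6.02*x^6 + 1.2*x^5 + 2.91*x^4 + 5.39*x^3 - 2.92*x^2 - 3.0*x + 0.73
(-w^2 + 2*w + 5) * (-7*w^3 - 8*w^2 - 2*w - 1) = 7*w^5 - 6*w^4 - 49*w^3 - 43*w^2 - 12*w - 5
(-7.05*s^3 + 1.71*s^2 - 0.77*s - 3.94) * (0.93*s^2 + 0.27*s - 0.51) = -6.5565*s^5 - 0.3132*s^4 + 3.3411*s^3 - 4.7442*s^2 - 0.6711*s + 2.0094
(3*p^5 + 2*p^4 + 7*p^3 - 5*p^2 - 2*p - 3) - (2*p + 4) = 3*p^5 + 2*p^4 + 7*p^3 - 5*p^2 - 4*p - 7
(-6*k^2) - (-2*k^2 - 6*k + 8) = -4*k^2 + 6*k - 8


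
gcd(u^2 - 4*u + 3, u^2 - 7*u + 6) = u - 1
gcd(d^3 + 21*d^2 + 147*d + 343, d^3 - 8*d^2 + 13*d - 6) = 1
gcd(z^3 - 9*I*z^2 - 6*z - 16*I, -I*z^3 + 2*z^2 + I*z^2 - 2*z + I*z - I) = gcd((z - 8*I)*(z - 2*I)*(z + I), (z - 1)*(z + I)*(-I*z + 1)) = z + I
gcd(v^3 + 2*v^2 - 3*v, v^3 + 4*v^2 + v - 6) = v^2 + 2*v - 3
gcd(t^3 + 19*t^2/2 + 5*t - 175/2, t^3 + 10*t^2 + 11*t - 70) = t^2 + 12*t + 35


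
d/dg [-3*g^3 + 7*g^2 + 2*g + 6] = -9*g^2 + 14*g + 2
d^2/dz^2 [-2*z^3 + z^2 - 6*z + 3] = 2 - 12*z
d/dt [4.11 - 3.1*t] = -3.10000000000000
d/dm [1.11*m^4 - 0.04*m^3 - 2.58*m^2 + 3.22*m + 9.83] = 4.44*m^3 - 0.12*m^2 - 5.16*m + 3.22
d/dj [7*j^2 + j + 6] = 14*j + 1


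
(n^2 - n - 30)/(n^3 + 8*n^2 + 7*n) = (n^2 - n - 30)/(n*(n^2 + 8*n + 7))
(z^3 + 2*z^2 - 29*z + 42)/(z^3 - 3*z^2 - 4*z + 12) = (z + 7)/(z + 2)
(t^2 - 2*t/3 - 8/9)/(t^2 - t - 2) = (-t^2 + 2*t/3 + 8/9)/(-t^2 + t + 2)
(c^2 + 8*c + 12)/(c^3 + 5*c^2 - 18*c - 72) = (c + 2)/(c^2 - c - 12)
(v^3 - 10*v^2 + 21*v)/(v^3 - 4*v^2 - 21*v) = (v - 3)/(v + 3)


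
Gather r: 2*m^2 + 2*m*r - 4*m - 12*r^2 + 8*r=2*m^2 - 4*m - 12*r^2 + r*(2*m + 8)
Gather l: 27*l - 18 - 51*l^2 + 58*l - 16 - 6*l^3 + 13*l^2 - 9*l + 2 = -6*l^3 - 38*l^2 + 76*l - 32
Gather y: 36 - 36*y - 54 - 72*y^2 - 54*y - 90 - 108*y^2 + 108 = -180*y^2 - 90*y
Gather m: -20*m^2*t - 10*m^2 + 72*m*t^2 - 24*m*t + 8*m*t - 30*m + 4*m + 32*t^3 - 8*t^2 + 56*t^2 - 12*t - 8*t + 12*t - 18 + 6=m^2*(-20*t - 10) + m*(72*t^2 - 16*t - 26) + 32*t^3 + 48*t^2 - 8*t - 12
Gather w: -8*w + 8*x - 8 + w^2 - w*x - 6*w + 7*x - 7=w^2 + w*(-x - 14) + 15*x - 15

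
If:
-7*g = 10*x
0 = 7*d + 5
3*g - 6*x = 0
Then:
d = -5/7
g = 0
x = 0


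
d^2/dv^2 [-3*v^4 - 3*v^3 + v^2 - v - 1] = -36*v^2 - 18*v + 2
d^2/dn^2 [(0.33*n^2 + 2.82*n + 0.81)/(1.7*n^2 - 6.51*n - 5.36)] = (23.60382*n^3 + 32.08716*n^2 + 100.38942*n - 94.421166)/(4.913*n^6 - 56.4417*n^5 + 169.66731*n^4 + 80.020269*n^3 - 534.951048*n^2 - 561.089088*n - 153.990656)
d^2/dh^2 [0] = 0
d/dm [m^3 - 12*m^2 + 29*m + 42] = 3*m^2 - 24*m + 29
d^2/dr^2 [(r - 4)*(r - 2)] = 2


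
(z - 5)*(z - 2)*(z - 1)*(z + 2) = z^4 - 6*z^3 + z^2 + 24*z - 20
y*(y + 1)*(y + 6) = y^3 + 7*y^2 + 6*y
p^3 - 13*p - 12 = (p - 4)*(p + 1)*(p + 3)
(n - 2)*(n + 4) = n^2 + 2*n - 8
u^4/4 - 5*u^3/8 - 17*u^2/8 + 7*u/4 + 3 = (u/4 + 1/2)*(u - 4)*(u - 3/2)*(u + 1)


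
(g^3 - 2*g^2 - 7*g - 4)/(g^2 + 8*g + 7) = (g^2 - 3*g - 4)/(g + 7)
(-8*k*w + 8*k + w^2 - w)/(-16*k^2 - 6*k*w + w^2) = (w - 1)/(2*k + w)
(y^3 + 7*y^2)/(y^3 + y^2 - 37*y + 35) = y^2/(y^2 - 6*y + 5)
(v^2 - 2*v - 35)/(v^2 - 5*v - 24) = (-v^2 + 2*v + 35)/(-v^2 + 5*v + 24)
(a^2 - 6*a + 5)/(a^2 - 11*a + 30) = (a - 1)/(a - 6)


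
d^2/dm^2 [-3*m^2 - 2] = -6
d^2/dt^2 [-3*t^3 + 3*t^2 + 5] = 6 - 18*t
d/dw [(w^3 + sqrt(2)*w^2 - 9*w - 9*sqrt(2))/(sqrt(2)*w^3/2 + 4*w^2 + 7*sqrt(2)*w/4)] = 4*(6*w^4 + 25*sqrt(2)*w^3 + 133*w^2 + 144*sqrt(2)*w + 63)/(w^2*(4*w^4 + 32*sqrt(2)*w^3 + 156*w^2 + 112*sqrt(2)*w + 49))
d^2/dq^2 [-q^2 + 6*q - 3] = -2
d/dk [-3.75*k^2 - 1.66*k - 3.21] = -7.5*k - 1.66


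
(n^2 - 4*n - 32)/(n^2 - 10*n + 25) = (n^2 - 4*n - 32)/(n^2 - 10*n + 25)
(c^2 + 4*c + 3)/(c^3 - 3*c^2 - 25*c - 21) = 1/(c - 7)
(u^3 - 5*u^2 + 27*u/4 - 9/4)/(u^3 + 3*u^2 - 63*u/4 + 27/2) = (2*u^2 - 7*u + 3)/(2*u^2 + 9*u - 18)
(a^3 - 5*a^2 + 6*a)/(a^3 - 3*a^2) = (a - 2)/a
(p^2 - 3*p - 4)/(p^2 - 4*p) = (p + 1)/p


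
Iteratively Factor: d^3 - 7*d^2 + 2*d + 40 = (d + 2)*(d^2 - 9*d + 20) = (d - 4)*(d + 2)*(d - 5)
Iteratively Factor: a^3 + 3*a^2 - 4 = (a + 2)*(a^2 + a - 2) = (a + 2)^2*(a - 1)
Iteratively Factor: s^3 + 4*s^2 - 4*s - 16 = (s + 2)*(s^2 + 2*s - 8) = (s + 2)*(s + 4)*(s - 2)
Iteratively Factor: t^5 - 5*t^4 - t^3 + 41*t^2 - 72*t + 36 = (t + 3)*(t^4 - 8*t^3 + 23*t^2 - 28*t + 12) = (t - 2)*(t + 3)*(t^3 - 6*t^2 + 11*t - 6) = (t - 2)^2*(t + 3)*(t^2 - 4*t + 3) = (t - 3)*(t - 2)^2*(t + 3)*(t - 1)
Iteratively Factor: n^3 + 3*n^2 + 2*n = (n + 2)*(n^2 + n) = (n + 1)*(n + 2)*(n)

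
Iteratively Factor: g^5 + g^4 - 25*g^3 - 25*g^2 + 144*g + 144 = (g + 4)*(g^4 - 3*g^3 - 13*g^2 + 27*g + 36) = (g + 1)*(g + 4)*(g^3 - 4*g^2 - 9*g + 36) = (g - 4)*(g + 1)*(g + 4)*(g^2 - 9) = (g - 4)*(g + 1)*(g + 3)*(g + 4)*(g - 3)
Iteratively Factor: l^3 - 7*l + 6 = (l + 3)*(l^2 - 3*l + 2) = (l - 1)*(l + 3)*(l - 2)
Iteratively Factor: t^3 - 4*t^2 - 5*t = (t)*(t^2 - 4*t - 5) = t*(t + 1)*(t - 5)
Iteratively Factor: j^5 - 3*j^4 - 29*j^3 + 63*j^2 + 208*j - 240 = (j - 4)*(j^4 + j^3 - 25*j^2 - 37*j + 60) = (j - 4)*(j + 3)*(j^3 - 2*j^2 - 19*j + 20) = (j - 5)*(j - 4)*(j + 3)*(j^2 + 3*j - 4) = (j - 5)*(j - 4)*(j + 3)*(j + 4)*(j - 1)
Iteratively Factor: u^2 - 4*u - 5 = (u + 1)*(u - 5)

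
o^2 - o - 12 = (o - 4)*(o + 3)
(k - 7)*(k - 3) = k^2 - 10*k + 21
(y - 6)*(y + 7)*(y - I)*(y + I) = y^4 + y^3 - 41*y^2 + y - 42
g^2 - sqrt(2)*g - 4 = (g - 2*sqrt(2))*(g + sqrt(2))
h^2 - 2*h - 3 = (h - 3)*(h + 1)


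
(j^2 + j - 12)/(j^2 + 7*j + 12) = (j - 3)/(j + 3)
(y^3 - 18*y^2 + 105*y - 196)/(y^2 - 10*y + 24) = (y^2 - 14*y + 49)/(y - 6)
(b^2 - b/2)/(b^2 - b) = (b - 1/2)/(b - 1)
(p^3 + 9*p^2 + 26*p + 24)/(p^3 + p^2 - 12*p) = (p^2 + 5*p + 6)/(p*(p - 3))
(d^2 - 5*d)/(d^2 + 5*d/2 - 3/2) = 2*d*(d - 5)/(2*d^2 + 5*d - 3)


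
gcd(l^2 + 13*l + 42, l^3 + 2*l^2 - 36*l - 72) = l + 6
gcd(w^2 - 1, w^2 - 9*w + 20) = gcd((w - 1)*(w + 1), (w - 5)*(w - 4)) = 1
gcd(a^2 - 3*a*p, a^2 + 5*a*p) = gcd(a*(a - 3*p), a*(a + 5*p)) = a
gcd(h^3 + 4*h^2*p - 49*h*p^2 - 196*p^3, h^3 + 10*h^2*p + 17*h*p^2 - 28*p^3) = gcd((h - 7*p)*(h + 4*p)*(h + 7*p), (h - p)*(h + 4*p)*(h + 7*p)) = h^2 + 11*h*p + 28*p^2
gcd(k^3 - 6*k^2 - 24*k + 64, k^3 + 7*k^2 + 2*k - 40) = k^2 + 2*k - 8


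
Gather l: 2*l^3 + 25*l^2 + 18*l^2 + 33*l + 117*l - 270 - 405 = 2*l^3 + 43*l^2 + 150*l - 675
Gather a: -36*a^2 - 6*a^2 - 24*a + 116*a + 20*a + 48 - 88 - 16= -42*a^2 + 112*a - 56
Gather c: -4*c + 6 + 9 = 15 - 4*c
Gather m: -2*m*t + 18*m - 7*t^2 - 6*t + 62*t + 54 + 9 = m*(18 - 2*t) - 7*t^2 + 56*t + 63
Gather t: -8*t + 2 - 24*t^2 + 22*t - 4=-24*t^2 + 14*t - 2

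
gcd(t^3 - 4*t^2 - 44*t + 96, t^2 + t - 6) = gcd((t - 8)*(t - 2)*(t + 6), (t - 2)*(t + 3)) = t - 2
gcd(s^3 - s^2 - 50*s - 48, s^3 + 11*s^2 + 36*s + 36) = s + 6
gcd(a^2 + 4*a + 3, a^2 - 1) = a + 1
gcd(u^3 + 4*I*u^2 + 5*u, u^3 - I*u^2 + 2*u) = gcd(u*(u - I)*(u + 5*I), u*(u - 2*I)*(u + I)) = u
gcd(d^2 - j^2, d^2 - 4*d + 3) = 1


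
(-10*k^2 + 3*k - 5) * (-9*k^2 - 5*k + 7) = 90*k^4 + 23*k^3 - 40*k^2 + 46*k - 35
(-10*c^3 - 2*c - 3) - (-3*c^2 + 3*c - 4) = -10*c^3 + 3*c^2 - 5*c + 1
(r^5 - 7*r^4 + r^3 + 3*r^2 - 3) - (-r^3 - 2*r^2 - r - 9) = r^5 - 7*r^4 + 2*r^3 + 5*r^2 + r + 6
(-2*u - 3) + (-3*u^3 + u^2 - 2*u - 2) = -3*u^3 + u^2 - 4*u - 5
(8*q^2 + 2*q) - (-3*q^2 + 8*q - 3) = 11*q^2 - 6*q + 3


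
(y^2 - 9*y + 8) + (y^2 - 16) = 2*y^2 - 9*y - 8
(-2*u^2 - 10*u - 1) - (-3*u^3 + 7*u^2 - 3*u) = 3*u^3 - 9*u^2 - 7*u - 1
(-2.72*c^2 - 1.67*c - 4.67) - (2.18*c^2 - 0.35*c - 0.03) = -4.9*c^2 - 1.32*c - 4.64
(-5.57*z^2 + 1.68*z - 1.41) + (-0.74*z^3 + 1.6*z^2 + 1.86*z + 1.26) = -0.74*z^3 - 3.97*z^2 + 3.54*z - 0.15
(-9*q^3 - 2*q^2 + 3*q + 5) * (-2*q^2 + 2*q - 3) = 18*q^5 - 14*q^4 + 17*q^3 + 2*q^2 + q - 15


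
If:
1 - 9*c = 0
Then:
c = 1/9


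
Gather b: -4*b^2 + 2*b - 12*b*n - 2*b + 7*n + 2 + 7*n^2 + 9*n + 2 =-4*b^2 - 12*b*n + 7*n^2 + 16*n + 4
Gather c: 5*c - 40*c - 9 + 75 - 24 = 42 - 35*c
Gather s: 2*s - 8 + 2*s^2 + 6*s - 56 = 2*s^2 + 8*s - 64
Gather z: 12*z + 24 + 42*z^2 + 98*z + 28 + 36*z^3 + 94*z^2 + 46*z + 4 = 36*z^3 + 136*z^2 + 156*z + 56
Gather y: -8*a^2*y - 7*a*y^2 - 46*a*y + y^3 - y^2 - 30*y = y^3 + y^2*(-7*a - 1) + y*(-8*a^2 - 46*a - 30)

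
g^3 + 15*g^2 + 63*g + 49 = (g + 1)*(g + 7)^2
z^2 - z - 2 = (z - 2)*(z + 1)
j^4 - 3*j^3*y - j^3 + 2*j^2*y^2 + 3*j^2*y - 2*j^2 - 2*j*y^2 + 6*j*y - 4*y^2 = (j - 2)*(j + 1)*(j - 2*y)*(j - y)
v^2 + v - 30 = (v - 5)*(v + 6)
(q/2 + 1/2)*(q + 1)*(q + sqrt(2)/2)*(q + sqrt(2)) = q^4/2 + q^3 + 3*sqrt(2)*q^3/4 + q^2 + 3*sqrt(2)*q^2/2 + q + 3*sqrt(2)*q/4 + 1/2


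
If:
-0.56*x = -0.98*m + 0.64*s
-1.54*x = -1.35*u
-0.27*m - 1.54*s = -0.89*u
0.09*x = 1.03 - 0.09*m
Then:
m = 5.42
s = 3.02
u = 6.87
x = 6.03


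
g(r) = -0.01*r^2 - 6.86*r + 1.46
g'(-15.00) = -6.56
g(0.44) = -1.56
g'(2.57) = -6.91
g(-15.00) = 102.11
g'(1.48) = -6.89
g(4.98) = -32.95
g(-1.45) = 11.39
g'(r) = -0.02*r - 6.86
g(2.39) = -14.99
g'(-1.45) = -6.83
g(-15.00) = 102.11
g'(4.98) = -6.96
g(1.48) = -8.71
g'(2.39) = -6.91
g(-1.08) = 8.86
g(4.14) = -27.11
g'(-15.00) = -6.56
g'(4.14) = -6.94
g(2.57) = -16.24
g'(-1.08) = -6.84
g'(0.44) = -6.87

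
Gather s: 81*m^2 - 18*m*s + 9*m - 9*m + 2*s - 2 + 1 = 81*m^2 + s*(2 - 18*m) - 1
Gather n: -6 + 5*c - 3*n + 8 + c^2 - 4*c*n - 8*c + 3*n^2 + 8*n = c^2 - 3*c + 3*n^2 + n*(5 - 4*c) + 2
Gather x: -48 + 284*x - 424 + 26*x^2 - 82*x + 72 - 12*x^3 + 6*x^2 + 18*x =-12*x^3 + 32*x^2 + 220*x - 400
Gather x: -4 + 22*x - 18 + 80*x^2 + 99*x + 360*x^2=440*x^2 + 121*x - 22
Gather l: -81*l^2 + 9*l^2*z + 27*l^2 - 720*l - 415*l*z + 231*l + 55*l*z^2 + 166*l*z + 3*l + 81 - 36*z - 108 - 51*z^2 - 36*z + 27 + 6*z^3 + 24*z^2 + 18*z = l^2*(9*z - 54) + l*(55*z^2 - 249*z - 486) + 6*z^3 - 27*z^2 - 54*z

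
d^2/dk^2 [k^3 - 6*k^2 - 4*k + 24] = 6*k - 12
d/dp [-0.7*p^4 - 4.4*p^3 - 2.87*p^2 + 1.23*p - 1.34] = -2.8*p^3 - 13.2*p^2 - 5.74*p + 1.23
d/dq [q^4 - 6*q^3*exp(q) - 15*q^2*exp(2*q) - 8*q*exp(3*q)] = -6*q^3*exp(q) + 4*q^3 - 30*q^2*exp(2*q) - 18*q^2*exp(q) - 24*q*exp(3*q) - 30*q*exp(2*q) - 8*exp(3*q)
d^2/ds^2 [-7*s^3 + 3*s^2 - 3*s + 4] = 6 - 42*s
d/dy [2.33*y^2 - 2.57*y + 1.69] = 4.66*y - 2.57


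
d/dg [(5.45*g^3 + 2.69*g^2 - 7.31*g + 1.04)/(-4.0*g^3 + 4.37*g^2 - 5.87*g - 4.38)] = (34.5765*g^4 - 122.463*g^3 - 42.9786*g^2 - 32.654*g + 38.1226)/(16.0*g^6 - 34.96*g^5 + 66.0569*g^4 - 16.2638*g^3 - 3.82429999999999*g^2 + 51.4212*g + 19.1844)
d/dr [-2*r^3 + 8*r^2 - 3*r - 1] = -6*r^2 + 16*r - 3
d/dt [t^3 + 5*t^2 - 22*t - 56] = 3*t^2 + 10*t - 22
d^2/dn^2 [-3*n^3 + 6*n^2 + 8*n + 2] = 12 - 18*n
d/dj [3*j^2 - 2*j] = 6*j - 2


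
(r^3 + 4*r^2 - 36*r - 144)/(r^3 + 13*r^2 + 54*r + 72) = (r - 6)/(r + 3)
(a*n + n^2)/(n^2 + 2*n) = (a + n)/(n + 2)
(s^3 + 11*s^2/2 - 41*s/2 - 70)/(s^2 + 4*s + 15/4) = 2*(s^2 + 3*s - 28)/(2*s + 3)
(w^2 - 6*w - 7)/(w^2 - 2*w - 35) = (w + 1)/(w + 5)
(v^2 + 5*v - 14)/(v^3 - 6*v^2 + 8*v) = (v + 7)/(v*(v - 4))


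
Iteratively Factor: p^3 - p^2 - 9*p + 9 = (p - 3)*(p^2 + 2*p - 3) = (p - 3)*(p + 3)*(p - 1)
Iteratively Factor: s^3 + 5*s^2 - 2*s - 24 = (s - 2)*(s^2 + 7*s + 12) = (s - 2)*(s + 3)*(s + 4)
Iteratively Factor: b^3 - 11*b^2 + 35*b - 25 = (b - 5)*(b^2 - 6*b + 5) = (b - 5)^2*(b - 1)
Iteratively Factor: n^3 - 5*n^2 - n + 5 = (n - 5)*(n^2 - 1) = (n - 5)*(n + 1)*(n - 1)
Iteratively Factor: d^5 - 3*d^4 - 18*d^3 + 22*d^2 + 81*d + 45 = (d + 1)*(d^4 - 4*d^3 - 14*d^2 + 36*d + 45) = (d + 1)^2*(d^3 - 5*d^2 - 9*d + 45) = (d + 1)^2*(d + 3)*(d^2 - 8*d + 15) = (d - 3)*(d + 1)^2*(d + 3)*(d - 5)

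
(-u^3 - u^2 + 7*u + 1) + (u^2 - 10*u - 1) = -u^3 - 3*u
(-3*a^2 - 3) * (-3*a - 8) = 9*a^3 + 24*a^2 + 9*a + 24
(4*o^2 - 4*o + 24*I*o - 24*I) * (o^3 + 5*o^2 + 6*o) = 4*o^5 + 16*o^4 + 24*I*o^4 + 4*o^3 + 96*I*o^3 - 24*o^2 + 24*I*o^2 - 144*I*o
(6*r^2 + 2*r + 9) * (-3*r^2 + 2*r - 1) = -18*r^4 + 6*r^3 - 29*r^2 + 16*r - 9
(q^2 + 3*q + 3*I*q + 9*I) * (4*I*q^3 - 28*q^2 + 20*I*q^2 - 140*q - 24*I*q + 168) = 4*I*q^5 - 40*q^4 + 32*I*q^4 - 320*q^3 - 48*I*q^3 - 360*q^2 - 744*I*q^2 + 720*q - 756*I*q + 1512*I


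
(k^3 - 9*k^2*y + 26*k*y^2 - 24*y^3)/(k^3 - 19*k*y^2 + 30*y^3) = (k - 4*y)/(k + 5*y)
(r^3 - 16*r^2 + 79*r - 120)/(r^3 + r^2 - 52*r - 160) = (r^2 - 8*r + 15)/(r^2 + 9*r + 20)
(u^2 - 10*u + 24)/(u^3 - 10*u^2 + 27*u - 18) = (u - 4)/(u^2 - 4*u + 3)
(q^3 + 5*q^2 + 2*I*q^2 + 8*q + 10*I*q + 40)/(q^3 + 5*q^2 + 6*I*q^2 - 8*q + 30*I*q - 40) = (q - 2*I)/(q + 2*I)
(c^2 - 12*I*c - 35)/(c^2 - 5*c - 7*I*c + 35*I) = (c - 5*I)/(c - 5)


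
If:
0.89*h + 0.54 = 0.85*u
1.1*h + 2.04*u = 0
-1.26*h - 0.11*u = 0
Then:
No Solution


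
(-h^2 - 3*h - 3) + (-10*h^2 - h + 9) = -11*h^2 - 4*h + 6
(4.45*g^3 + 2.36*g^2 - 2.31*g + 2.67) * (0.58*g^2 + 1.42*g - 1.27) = 2.581*g^5 + 7.6878*g^4 - 3.6401*g^3 - 4.7288*g^2 + 6.7251*g - 3.3909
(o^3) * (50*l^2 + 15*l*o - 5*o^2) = 50*l^2*o^3 + 15*l*o^4 - 5*o^5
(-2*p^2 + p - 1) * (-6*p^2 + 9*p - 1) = 12*p^4 - 24*p^3 + 17*p^2 - 10*p + 1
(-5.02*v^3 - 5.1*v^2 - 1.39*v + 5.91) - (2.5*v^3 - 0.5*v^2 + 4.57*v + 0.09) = -7.52*v^3 - 4.6*v^2 - 5.96*v + 5.82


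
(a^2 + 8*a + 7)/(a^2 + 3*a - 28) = (a + 1)/(a - 4)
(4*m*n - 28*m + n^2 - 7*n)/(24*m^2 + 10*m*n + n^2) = (n - 7)/(6*m + n)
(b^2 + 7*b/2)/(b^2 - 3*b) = (b + 7/2)/(b - 3)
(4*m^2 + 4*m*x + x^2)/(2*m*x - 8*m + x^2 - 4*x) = (2*m + x)/(x - 4)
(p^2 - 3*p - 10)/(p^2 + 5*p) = (p^2 - 3*p - 10)/(p*(p + 5))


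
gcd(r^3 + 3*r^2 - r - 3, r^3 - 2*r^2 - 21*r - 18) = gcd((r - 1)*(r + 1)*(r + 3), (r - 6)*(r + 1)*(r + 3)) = r^2 + 4*r + 3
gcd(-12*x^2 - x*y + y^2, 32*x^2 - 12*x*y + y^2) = 4*x - y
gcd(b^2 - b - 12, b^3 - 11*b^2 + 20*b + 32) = b - 4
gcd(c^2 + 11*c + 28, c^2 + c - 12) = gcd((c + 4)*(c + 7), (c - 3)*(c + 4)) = c + 4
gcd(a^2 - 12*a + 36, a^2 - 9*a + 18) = a - 6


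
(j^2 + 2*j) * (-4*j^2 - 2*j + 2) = -4*j^4 - 10*j^3 - 2*j^2 + 4*j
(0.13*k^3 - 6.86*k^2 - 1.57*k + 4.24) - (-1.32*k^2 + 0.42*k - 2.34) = 0.13*k^3 - 5.54*k^2 - 1.99*k + 6.58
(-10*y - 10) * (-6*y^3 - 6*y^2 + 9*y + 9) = 60*y^4 + 120*y^3 - 30*y^2 - 180*y - 90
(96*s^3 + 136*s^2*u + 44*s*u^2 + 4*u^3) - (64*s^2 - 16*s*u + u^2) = 96*s^3 + 136*s^2*u - 64*s^2 + 44*s*u^2 + 16*s*u + 4*u^3 - u^2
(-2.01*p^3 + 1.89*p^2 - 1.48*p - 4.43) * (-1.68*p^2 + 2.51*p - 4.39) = 3.3768*p^5 - 8.2203*p^4 + 16.0542*p^3 - 4.5695*p^2 - 4.6221*p + 19.4477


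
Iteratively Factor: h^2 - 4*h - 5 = (h + 1)*(h - 5)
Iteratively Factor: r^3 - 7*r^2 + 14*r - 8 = (r - 4)*(r^2 - 3*r + 2) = (r - 4)*(r - 2)*(r - 1)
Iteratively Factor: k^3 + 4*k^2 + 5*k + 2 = (k + 1)*(k^2 + 3*k + 2) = (k + 1)^2*(k + 2)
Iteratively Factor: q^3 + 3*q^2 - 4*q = (q - 1)*(q^2 + 4*q) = q*(q - 1)*(q + 4)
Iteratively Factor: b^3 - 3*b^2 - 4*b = (b)*(b^2 - 3*b - 4) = b*(b - 4)*(b + 1)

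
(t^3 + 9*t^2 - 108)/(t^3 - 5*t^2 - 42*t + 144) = (t + 6)/(t - 8)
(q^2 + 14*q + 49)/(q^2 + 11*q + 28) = (q + 7)/(q + 4)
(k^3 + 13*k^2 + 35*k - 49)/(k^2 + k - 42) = (k^2 + 6*k - 7)/(k - 6)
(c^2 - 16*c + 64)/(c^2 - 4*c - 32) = (c - 8)/(c + 4)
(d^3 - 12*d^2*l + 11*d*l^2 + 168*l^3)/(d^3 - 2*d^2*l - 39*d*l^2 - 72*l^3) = (d - 7*l)/(d + 3*l)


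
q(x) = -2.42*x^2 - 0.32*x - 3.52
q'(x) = -4.84*x - 0.32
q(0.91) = -5.82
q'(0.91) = -4.72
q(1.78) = -11.76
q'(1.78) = -8.94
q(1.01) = -6.31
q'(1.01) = -5.21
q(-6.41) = -100.90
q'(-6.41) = 30.70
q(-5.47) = -74.18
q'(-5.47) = 26.15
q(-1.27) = -7.02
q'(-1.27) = 5.83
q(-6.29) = -97.25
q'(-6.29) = 30.12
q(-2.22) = -14.74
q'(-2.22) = 10.42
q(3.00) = -26.26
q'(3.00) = -14.84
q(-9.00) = -196.66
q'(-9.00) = 43.24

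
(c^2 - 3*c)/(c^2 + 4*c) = (c - 3)/(c + 4)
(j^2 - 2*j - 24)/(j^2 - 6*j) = (j + 4)/j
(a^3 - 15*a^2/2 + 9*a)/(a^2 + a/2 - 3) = a*(a - 6)/(a + 2)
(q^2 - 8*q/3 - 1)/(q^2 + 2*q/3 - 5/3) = (3*q^2 - 8*q - 3)/(3*q^2 + 2*q - 5)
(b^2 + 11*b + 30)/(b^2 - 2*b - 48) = (b + 5)/(b - 8)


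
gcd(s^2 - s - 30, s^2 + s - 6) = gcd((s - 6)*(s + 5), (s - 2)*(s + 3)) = 1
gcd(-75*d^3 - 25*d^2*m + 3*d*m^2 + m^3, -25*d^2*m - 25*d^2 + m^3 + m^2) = 25*d^2 - m^2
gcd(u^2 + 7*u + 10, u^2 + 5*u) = u + 5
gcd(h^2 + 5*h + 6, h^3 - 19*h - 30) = h^2 + 5*h + 6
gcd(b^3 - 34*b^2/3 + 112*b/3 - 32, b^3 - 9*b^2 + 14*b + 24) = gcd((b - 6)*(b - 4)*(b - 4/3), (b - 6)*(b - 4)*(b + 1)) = b^2 - 10*b + 24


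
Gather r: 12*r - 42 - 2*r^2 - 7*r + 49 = -2*r^2 + 5*r + 7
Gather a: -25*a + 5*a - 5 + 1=-20*a - 4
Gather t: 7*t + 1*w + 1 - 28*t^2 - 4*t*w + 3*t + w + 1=-28*t^2 + t*(10 - 4*w) + 2*w + 2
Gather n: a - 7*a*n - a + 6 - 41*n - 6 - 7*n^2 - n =-7*n^2 + n*(-7*a - 42)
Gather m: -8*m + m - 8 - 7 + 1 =-7*m - 14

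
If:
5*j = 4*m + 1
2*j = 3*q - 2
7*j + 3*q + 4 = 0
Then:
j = -2/3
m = -13/12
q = 2/9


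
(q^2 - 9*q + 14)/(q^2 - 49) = (q - 2)/(q + 7)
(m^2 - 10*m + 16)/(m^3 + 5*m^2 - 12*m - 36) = (m^2 - 10*m + 16)/(m^3 + 5*m^2 - 12*m - 36)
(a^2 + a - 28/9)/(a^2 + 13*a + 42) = (a^2 + a - 28/9)/(a^2 + 13*a + 42)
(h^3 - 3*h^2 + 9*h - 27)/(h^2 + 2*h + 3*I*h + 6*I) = (h^2 - 3*h*(1 + I) + 9*I)/(h + 2)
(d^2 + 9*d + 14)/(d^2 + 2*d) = (d + 7)/d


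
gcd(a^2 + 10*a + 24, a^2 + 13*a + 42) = a + 6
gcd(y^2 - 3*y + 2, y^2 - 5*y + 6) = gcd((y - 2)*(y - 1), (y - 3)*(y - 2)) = y - 2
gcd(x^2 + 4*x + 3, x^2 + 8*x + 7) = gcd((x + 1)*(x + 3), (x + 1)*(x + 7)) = x + 1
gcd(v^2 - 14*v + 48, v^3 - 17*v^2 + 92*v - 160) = v - 8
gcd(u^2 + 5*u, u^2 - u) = u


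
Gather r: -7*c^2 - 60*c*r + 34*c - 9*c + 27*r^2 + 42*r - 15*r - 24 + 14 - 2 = -7*c^2 + 25*c + 27*r^2 + r*(27 - 60*c) - 12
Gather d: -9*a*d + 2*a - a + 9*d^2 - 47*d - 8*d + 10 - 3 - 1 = a + 9*d^2 + d*(-9*a - 55) + 6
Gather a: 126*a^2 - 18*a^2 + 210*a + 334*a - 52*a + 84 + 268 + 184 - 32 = 108*a^2 + 492*a + 504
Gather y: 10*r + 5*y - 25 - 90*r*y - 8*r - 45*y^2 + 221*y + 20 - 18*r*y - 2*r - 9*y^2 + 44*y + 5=-54*y^2 + y*(270 - 108*r)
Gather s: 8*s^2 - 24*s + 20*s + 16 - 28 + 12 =8*s^2 - 4*s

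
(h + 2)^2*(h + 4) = h^3 + 8*h^2 + 20*h + 16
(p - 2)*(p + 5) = p^2 + 3*p - 10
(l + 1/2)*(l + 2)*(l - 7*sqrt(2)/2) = l^3 - 7*sqrt(2)*l^2/2 + 5*l^2/2 - 35*sqrt(2)*l/4 + l - 7*sqrt(2)/2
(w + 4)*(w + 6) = w^2 + 10*w + 24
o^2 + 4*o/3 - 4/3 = (o - 2/3)*(o + 2)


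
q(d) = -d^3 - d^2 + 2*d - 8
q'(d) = -3*d^2 - 2*d + 2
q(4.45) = -107.02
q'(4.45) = -66.31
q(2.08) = -17.17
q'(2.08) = -15.14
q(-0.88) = -9.85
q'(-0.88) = 1.44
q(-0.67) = -9.49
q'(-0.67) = 1.99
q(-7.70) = 373.84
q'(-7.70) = -160.47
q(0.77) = -7.51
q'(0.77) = -1.32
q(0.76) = -7.50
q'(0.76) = -1.25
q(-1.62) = -9.61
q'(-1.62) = -2.63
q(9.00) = -800.00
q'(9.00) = -259.00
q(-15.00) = 3112.00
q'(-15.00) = -643.00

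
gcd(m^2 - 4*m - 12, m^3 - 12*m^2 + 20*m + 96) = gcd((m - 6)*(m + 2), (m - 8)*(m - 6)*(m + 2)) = m^2 - 4*m - 12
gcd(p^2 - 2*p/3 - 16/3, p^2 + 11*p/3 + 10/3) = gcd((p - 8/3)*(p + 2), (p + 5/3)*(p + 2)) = p + 2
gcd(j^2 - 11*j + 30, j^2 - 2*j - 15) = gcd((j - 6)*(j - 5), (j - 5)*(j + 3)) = j - 5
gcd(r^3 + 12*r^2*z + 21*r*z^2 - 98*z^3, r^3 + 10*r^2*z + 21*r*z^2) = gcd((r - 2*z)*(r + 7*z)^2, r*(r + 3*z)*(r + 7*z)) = r + 7*z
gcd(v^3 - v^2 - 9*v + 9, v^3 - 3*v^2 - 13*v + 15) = v^2 + 2*v - 3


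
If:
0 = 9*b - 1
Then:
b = 1/9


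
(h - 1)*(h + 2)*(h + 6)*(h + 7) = h^4 + 14*h^3 + 53*h^2 + 16*h - 84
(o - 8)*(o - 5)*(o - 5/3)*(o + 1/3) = o^4 - 43*o^3/3 + 511*o^2/9 - 415*o/9 - 200/9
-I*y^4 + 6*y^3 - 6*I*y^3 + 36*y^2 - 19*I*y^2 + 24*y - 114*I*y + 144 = (y + 6)*(y - 3*I)*(y + 8*I)*(-I*y + 1)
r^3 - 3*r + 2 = (r - 1)^2*(r + 2)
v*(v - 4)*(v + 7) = v^3 + 3*v^2 - 28*v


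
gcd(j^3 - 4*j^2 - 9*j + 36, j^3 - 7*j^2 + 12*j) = j^2 - 7*j + 12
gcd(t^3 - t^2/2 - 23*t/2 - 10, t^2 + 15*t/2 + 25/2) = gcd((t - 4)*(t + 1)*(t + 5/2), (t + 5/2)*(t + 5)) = t + 5/2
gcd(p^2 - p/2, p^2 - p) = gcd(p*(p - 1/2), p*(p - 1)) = p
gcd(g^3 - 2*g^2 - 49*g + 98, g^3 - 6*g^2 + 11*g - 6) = g - 2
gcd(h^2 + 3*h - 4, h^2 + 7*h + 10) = 1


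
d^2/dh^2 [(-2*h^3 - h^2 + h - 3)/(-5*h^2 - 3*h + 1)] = 4*(-6*h^3 + 111*h^2 + 63*h + 20)/(125*h^6 + 225*h^5 + 60*h^4 - 63*h^3 - 12*h^2 + 9*h - 1)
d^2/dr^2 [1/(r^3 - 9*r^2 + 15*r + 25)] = 12*(r^2 - 2*r + 3)/(r^7 - 17*r^6 + 93*r^5 - 109*r^4 - 445*r^3 + 525*r^2 + 1375*r + 625)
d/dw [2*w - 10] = 2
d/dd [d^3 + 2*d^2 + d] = 3*d^2 + 4*d + 1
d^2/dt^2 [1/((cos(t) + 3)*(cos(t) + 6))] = (-4*sin(t)^4 + 11*sin(t)^2 + 783*cos(t)/4 - 27*cos(3*t)/4 + 119)/((cos(t) + 3)^3*(cos(t) + 6)^3)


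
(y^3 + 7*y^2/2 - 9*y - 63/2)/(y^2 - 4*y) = (2*y^3 + 7*y^2 - 18*y - 63)/(2*y*(y - 4))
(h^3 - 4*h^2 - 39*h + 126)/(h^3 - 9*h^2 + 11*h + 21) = (h + 6)/(h + 1)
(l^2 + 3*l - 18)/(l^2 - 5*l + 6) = (l + 6)/(l - 2)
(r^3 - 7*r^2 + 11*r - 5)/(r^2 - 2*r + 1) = r - 5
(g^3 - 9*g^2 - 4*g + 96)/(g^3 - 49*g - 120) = (g - 4)/(g + 5)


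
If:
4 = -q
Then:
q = -4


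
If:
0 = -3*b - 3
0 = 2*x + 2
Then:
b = -1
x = -1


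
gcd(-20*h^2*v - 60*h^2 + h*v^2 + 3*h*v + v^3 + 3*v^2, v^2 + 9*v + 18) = v + 3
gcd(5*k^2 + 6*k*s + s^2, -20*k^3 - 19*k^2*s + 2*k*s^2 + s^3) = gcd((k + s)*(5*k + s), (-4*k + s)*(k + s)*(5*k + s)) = 5*k^2 + 6*k*s + s^2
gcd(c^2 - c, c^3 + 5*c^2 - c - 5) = c - 1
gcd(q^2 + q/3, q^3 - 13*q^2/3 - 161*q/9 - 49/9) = q + 1/3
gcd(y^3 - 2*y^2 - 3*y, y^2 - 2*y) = y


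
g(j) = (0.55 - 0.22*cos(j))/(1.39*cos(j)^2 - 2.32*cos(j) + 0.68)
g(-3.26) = 0.18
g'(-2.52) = 0.12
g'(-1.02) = 14.83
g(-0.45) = -1.25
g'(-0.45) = -0.01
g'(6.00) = -0.24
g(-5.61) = -1.33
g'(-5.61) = -0.91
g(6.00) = -1.27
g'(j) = (0.55 - 0.22*cos(j))*(2.78*sin(j)*cos(j) - 2.32*sin(j))/(1.39*cos(j)^2 - 2.32*cos(j) + 0.68)^2 + 0.22*sin(j)/(1.39*cos(j)^2 - 2.32*cos(j) + 0.68) = (-0.3058*cos(j)^2 + 1.529*cos(j) - 1.1264)*sin(j)/(1.9321*cos(j)^4 - 6.4496*cos(j)^3 + 7.2728*cos(j)^2 - 3.1552*cos(j) + 0.4624)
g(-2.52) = 0.21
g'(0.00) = 0.00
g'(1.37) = -10.99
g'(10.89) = 1.45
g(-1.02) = -2.83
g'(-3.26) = -0.02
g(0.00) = -1.32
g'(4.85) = 6.07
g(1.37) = 1.86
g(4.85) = 1.34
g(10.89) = 0.61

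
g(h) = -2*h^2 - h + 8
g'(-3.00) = 11.00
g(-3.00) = -7.00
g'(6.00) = -25.00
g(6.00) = -70.00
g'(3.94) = -16.76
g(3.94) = -26.99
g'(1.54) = -7.16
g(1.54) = 1.72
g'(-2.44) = 8.76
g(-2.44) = -1.47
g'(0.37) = -2.48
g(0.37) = 7.36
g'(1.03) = -5.12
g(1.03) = 4.85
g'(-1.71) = 5.84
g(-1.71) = 3.86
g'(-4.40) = 16.60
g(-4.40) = -26.32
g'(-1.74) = 5.96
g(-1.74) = 3.68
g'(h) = -4*h - 1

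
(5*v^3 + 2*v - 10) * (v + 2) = 5*v^4 + 10*v^3 + 2*v^2 - 6*v - 20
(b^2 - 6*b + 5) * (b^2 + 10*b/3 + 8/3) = b^4 - 8*b^3/3 - 37*b^2/3 + 2*b/3 + 40/3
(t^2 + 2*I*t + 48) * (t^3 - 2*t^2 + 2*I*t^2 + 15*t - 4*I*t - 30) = t^5 - 2*t^4 + 4*I*t^4 + 59*t^3 - 8*I*t^3 - 118*t^2 + 126*I*t^2 + 720*t - 252*I*t - 1440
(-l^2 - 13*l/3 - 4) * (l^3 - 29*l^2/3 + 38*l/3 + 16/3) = -l^5 + 16*l^4/3 + 227*l^3/9 - 194*l^2/9 - 664*l/9 - 64/3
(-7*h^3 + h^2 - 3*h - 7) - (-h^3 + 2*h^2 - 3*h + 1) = -6*h^3 - h^2 - 8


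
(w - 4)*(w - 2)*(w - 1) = w^3 - 7*w^2 + 14*w - 8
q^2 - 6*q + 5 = (q - 5)*(q - 1)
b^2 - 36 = (b - 6)*(b + 6)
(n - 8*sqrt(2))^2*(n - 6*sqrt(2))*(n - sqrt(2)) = n^4 - 23*sqrt(2)*n^3 + 364*n^2 - 1088*sqrt(2)*n + 1536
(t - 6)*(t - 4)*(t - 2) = t^3 - 12*t^2 + 44*t - 48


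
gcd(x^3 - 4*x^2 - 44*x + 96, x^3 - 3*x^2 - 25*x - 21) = 1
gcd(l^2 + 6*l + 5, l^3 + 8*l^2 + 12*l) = 1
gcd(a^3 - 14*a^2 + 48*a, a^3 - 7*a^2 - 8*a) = a^2 - 8*a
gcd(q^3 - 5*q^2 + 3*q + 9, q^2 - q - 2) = q + 1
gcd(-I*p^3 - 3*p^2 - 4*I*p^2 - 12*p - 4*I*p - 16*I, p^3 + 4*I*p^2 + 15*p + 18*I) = p + I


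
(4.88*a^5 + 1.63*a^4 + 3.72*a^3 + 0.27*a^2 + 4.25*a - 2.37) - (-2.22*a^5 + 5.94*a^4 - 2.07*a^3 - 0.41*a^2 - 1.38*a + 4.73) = 7.1*a^5 - 4.31*a^4 + 5.79*a^3 + 0.68*a^2 + 5.63*a - 7.1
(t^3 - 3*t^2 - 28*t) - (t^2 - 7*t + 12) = t^3 - 4*t^2 - 21*t - 12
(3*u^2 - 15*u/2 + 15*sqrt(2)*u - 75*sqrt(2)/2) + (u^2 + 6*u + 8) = 4*u^2 - 3*u/2 + 15*sqrt(2)*u - 75*sqrt(2)/2 + 8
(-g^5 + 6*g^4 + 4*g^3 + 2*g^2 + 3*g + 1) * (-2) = 2*g^5 - 12*g^4 - 8*g^3 - 4*g^2 - 6*g - 2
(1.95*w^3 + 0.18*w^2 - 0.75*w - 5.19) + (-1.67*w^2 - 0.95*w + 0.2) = 1.95*w^3 - 1.49*w^2 - 1.7*w - 4.99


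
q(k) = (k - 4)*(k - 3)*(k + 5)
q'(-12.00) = 457.00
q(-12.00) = -1680.00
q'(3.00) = -8.00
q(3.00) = 0.00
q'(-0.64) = -19.21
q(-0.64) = 73.64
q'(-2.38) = 3.51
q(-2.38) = 89.93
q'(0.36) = -24.05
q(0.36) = 51.51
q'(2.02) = -18.84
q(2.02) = 13.62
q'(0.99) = -24.02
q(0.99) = 36.24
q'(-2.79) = 11.51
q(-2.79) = 86.88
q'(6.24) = 68.85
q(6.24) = 81.58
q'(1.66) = -21.37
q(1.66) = 20.88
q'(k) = (k - 4)*(k - 3) + (k - 4)*(k + 5) + (k - 3)*(k + 5) = 3*k^2 - 4*k - 23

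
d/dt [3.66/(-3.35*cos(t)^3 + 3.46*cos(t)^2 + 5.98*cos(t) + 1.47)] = (-36.783*cos(t)^2 + 25.3272*cos(t) + 21.8868)*sin(t)/(-3.35*cos(t)^3 + 3.46*cos(t)^2 + 5.98*cos(t) + 1.47)^2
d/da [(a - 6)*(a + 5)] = 2*a - 1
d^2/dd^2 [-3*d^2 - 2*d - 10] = -6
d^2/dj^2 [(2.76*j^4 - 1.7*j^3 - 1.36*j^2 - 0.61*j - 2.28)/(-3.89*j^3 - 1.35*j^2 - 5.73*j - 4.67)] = (-2.8421709430404e-14*j^7 + 136.283156*j^6 + 0.762593999999922*j^5 - 767.35707*j^4 - 1291.807472*j^3 - 303.935088*j^2 + 56.682966*j + 147.64361)/(58.863869*j^9 + 61.285005*j^8 + 281.389374*j^7 + 395.007666*j^6 + 561.635748*j^5 + 783.063864*j^4 + 659.39109*j^3 + 548.314974*j^2 + 374.894991*j + 101.847563)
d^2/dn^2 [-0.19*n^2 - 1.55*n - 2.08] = -0.380000000000000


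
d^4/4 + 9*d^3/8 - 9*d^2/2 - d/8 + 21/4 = (d/4 + 1/4)*(d - 2)*(d - 3/2)*(d + 7)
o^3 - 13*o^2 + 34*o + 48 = (o - 8)*(o - 6)*(o + 1)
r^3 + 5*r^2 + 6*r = r*(r + 2)*(r + 3)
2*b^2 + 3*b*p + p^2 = (b + p)*(2*b + p)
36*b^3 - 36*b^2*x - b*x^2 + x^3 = (-6*b + x)*(-b + x)*(6*b + x)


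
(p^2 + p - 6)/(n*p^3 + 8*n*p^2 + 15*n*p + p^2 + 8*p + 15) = (p - 2)/(n*p^2 + 5*n*p + p + 5)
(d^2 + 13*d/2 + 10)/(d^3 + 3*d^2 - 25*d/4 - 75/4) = 2*(d + 4)/(2*d^2 + d - 15)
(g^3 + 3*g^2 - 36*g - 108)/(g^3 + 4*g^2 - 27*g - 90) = (g - 6)/(g - 5)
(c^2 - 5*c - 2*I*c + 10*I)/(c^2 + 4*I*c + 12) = (c - 5)/(c + 6*I)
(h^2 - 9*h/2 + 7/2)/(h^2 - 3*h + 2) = (h - 7/2)/(h - 2)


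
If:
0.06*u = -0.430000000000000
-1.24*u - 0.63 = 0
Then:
No Solution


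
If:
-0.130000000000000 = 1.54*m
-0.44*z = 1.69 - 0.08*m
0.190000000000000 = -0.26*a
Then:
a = -0.73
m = -0.08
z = -3.86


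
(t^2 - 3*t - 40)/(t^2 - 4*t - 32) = (t + 5)/(t + 4)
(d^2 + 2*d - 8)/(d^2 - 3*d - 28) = (d - 2)/(d - 7)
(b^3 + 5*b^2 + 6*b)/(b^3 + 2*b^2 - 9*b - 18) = b/(b - 3)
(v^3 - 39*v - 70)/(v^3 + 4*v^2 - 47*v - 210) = (v + 2)/(v + 6)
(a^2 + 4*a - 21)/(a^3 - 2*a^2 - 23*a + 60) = (a + 7)/(a^2 + a - 20)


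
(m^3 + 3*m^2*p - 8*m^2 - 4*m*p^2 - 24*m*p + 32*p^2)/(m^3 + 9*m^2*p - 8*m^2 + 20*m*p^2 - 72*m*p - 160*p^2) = (m - p)/(m + 5*p)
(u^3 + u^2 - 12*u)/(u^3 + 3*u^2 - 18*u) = (u + 4)/(u + 6)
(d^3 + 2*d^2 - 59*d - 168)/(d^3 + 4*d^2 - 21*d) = (d^2 - 5*d - 24)/(d*(d - 3))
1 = 1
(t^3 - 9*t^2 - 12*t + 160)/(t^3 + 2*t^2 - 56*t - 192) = (t - 5)/(t + 6)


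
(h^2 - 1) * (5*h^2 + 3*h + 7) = 5*h^4 + 3*h^3 + 2*h^2 - 3*h - 7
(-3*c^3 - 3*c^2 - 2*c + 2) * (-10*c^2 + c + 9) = 30*c^5 + 27*c^4 - 10*c^3 - 49*c^2 - 16*c + 18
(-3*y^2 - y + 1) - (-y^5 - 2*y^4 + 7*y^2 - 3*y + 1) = y^5 + 2*y^4 - 10*y^2 + 2*y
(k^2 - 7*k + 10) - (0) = k^2 - 7*k + 10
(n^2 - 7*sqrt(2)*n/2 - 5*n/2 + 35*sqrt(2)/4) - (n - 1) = n^2 - 7*sqrt(2)*n/2 - 7*n/2 + 1 + 35*sqrt(2)/4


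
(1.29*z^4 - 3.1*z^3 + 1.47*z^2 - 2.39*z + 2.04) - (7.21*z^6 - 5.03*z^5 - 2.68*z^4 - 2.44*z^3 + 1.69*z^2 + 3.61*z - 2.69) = -7.21*z^6 + 5.03*z^5 + 3.97*z^4 - 0.66*z^3 - 0.22*z^2 - 6.0*z + 4.73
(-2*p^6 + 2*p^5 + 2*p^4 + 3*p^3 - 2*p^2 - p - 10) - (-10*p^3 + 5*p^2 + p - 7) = -2*p^6 + 2*p^5 + 2*p^4 + 13*p^3 - 7*p^2 - 2*p - 3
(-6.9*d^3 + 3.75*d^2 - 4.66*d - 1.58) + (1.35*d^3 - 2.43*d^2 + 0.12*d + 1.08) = -5.55*d^3 + 1.32*d^2 - 4.54*d - 0.5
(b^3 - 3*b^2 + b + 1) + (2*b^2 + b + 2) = b^3 - b^2 + 2*b + 3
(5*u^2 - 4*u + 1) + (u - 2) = 5*u^2 - 3*u - 1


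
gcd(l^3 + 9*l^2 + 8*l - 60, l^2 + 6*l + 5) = l + 5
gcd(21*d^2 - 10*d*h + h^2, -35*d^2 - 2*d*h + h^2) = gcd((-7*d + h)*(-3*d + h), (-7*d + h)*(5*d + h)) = 7*d - h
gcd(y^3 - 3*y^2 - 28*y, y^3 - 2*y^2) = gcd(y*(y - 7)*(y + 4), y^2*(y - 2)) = y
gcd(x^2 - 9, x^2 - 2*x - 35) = 1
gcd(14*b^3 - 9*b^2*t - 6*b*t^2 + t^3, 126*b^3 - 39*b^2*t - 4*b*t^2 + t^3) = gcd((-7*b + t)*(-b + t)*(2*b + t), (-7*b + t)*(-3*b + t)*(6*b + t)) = -7*b + t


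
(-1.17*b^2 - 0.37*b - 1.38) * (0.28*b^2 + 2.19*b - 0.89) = -0.3276*b^4 - 2.6659*b^3 - 0.1554*b^2 - 2.6929*b + 1.2282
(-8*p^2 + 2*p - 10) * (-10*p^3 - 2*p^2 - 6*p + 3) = 80*p^5 - 4*p^4 + 144*p^3 - 16*p^2 + 66*p - 30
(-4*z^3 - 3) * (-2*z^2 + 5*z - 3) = 8*z^5 - 20*z^4 + 12*z^3 + 6*z^2 - 15*z + 9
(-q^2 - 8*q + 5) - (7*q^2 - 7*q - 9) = -8*q^2 - q + 14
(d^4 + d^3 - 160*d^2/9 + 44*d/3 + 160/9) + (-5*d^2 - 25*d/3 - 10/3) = d^4 + d^3 - 205*d^2/9 + 19*d/3 + 130/9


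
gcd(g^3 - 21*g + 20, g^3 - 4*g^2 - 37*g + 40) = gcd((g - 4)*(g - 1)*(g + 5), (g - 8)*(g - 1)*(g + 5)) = g^2 + 4*g - 5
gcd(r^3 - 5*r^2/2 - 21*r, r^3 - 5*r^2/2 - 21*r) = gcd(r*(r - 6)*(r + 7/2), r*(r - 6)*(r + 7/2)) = r^3 - 5*r^2/2 - 21*r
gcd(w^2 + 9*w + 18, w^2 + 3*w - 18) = w + 6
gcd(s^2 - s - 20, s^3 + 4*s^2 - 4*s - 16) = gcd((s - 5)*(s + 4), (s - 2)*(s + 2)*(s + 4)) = s + 4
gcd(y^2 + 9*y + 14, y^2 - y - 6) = y + 2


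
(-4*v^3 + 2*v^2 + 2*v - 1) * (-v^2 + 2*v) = 4*v^5 - 10*v^4 + 2*v^3 + 5*v^2 - 2*v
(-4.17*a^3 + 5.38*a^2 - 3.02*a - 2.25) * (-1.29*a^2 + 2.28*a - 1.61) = 5.3793*a^5 - 16.4478*a^4 + 22.8759*a^3 - 12.6449*a^2 - 0.267799999999999*a + 3.6225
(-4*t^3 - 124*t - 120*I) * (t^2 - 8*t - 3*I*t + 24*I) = -4*t^5 + 32*t^4 + 12*I*t^4 - 124*t^3 - 96*I*t^3 + 992*t^2 + 252*I*t^2 - 360*t - 2016*I*t + 2880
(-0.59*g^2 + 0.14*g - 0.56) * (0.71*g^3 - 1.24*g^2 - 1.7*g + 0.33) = -0.4189*g^5 + 0.831*g^4 + 0.4318*g^3 + 0.2617*g^2 + 0.9982*g - 0.1848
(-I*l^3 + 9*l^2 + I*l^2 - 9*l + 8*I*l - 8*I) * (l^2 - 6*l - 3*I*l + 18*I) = -I*l^5 + 6*l^4 + 7*I*l^4 - 42*l^3 - 25*I*l^3 + 60*l^2 + 133*I*l^2 - 168*l - 114*I*l + 144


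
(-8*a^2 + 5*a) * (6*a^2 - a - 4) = -48*a^4 + 38*a^3 + 27*a^2 - 20*a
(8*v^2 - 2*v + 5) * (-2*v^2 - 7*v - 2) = -16*v^4 - 52*v^3 - 12*v^2 - 31*v - 10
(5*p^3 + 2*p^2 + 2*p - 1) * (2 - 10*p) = -50*p^4 - 10*p^3 - 16*p^2 + 14*p - 2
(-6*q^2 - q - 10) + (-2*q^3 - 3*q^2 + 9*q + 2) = -2*q^3 - 9*q^2 + 8*q - 8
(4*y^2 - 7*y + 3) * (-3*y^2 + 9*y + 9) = -12*y^4 + 57*y^3 - 36*y^2 - 36*y + 27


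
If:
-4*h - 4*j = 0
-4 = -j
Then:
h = -4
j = 4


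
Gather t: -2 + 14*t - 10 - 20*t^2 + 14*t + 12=-20*t^2 + 28*t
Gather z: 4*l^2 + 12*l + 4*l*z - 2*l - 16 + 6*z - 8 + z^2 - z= 4*l^2 + 10*l + z^2 + z*(4*l + 5) - 24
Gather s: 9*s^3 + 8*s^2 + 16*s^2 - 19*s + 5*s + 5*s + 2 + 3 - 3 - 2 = 9*s^3 + 24*s^2 - 9*s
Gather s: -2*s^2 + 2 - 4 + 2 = -2*s^2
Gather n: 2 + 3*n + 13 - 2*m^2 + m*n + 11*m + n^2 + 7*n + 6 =-2*m^2 + 11*m + n^2 + n*(m + 10) + 21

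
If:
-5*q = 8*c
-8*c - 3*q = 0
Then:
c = 0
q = 0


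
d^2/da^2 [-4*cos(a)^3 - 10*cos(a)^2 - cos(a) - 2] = 4*cos(a) + 20*cos(2*a) + 9*cos(3*a)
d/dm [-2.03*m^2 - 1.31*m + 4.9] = -4.06*m - 1.31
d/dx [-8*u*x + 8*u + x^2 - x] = -8*u + 2*x - 1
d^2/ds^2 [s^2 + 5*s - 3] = 2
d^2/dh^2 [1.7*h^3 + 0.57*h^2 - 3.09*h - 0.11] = 10.2*h + 1.14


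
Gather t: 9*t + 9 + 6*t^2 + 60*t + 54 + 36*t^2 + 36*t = 42*t^2 + 105*t + 63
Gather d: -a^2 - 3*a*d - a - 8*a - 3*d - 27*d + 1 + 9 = -a^2 - 9*a + d*(-3*a - 30) + 10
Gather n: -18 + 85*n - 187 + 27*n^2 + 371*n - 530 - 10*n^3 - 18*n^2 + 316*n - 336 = -10*n^3 + 9*n^2 + 772*n - 1071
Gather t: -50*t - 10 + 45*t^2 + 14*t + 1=45*t^2 - 36*t - 9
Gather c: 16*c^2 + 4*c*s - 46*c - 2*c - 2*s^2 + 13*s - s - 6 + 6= 16*c^2 + c*(4*s - 48) - 2*s^2 + 12*s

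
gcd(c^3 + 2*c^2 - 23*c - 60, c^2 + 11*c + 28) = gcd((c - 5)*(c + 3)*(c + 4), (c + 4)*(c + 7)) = c + 4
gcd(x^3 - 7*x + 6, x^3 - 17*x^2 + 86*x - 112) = x - 2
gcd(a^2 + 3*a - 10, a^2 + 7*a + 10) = a + 5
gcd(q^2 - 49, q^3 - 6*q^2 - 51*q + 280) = q + 7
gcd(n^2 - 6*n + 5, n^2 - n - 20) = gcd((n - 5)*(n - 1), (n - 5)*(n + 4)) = n - 5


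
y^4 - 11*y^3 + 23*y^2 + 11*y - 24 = (y - 8)*(y - 3)*(y - 1)*(y + 1)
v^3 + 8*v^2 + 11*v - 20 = (v - 1)*(v + 4)*(v + 5)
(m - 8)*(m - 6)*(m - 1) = m^3 - 15*m^2 + 62*m - 48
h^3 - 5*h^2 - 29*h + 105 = (h - 7)*(h - 3)*(h + 5)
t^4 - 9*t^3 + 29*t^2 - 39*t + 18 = (t - 3)^2*(t - 2)*(t - 1)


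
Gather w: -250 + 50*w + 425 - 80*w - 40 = 135 - 30*w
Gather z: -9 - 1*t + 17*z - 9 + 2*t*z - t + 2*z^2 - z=-2*t + 2*z^2 + z*(2*t + 16) - 18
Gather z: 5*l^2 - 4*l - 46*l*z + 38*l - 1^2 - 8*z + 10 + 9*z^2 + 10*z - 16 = 5*l^2 + 34*l + 9*z^2 + z*(2 - 46*l) - 7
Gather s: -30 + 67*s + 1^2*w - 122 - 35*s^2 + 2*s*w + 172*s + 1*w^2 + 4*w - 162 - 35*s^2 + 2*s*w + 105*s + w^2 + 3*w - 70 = -70*s^2 + s*(4*w + 344) + 2*w^2 + 8*w - 384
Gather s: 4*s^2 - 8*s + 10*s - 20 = 4*s^2 + 2*s - 20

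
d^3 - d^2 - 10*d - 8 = (d - 4)*(d + 1)*(d + 2)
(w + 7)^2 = w^2 + 14*w + 49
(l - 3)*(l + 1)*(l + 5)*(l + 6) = l^4 + 9*l^3 + 5*l^2 - 93*l - 90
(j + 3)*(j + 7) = j^2 + 10*j + 21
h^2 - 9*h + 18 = (h - 6)*(h - 3)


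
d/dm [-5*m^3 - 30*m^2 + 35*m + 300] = -15*m^2 - 60*m + 35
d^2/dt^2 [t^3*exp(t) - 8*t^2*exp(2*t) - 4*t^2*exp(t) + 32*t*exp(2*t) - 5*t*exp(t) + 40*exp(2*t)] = (t^3 - 32*t^2*exp(t) + 2*t^2 + 64*t*exp(t) - 15*t + 272*exp(t) - 18)*exp(t)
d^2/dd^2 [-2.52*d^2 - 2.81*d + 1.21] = -5.04000000000000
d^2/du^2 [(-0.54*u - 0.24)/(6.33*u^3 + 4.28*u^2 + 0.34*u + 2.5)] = (-129.823236*u^5 - 203.177808*u^4 - 121.494312*u^3 + 73.068336*u^2 + 55.360512*u + 5.998512)/(253.636137*u^9 + 514.484676*u^8 + 388.736694*u^7 + 434.187998*u^6 + 427.266012*u^5 + 171.155304*u^4 + 140.554804*u^3 + 81.117*u^2 + 6.375*u + 15.625)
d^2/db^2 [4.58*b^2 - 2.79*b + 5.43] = 9.16000000000000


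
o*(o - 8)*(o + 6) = o^3 - 2*o^2 - 48*o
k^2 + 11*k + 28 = (k + 4)*(k + 7)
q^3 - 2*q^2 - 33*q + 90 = (q - 5)*(q - 3)*(q + 6)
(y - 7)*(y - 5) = y^2 - 12*y + 35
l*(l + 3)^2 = l^3 + 6*l^2 + 9*l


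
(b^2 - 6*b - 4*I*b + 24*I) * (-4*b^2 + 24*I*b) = -4*b^4 + 24*b^3 + 40*I*b^3 + 96*b^2 - 240*I*b^2 - 576*b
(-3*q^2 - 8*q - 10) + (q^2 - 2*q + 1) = -2*q^2 - 10*q - 9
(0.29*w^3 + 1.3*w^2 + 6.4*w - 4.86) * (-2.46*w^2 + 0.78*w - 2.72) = -0.7134*w^5 - 2.9718*w^4 - 15.5188*w^3 + 13.4116*w^2 - 21.1988*w + 13.2192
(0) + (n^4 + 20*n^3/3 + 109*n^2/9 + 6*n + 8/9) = n^4 + 20*n^3/3 + 109*n^2/9 + 6*n + 8/9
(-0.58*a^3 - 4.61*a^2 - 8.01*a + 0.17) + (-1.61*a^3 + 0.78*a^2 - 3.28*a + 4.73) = -2.19*a^3 - 3.83*a^2 - 11.29*a + 4.9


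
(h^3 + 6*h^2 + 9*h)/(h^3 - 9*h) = (h + 3)/(h - 3)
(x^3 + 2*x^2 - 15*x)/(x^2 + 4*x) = (x^2 + 2*x - 15)/(x + 4)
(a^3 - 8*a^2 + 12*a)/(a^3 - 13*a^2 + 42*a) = (a - 2)/(a - 7)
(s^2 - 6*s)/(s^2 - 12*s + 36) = s/(s - 6)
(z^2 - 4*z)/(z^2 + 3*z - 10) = z*(z - 4)/(z^2 + 3*z - 10)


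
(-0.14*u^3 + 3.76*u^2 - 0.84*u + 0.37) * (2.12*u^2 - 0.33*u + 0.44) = -0.2968*u^5 + 8.0174*u^4 - 3.0832*u^3 + 2.716*u^2 - 0.4917*u + 0.1628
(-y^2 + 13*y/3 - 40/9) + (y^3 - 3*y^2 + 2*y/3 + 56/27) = y^3 - 4*y^2 + 5*y - 64/27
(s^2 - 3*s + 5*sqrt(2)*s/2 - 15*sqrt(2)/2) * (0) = 0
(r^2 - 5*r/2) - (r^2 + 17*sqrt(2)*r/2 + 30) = -17*sqrt(2)*r/2 - 5*r/2 - 30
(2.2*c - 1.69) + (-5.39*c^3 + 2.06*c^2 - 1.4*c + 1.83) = -5.39*c^3 + 2.06*c^2 + 0.8*c + 0.14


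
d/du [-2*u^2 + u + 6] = 1 - 4*u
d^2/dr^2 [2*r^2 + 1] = 4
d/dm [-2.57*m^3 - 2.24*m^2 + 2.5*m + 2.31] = -7.71*m^2 - 4.48*m + 2.5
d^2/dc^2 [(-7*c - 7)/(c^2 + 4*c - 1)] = 14*(-4*(c + 1)*(c + 2)^2 + (3*c + 5)*(c^2 + 4*c - 1))/(c^2 + 4*c - 1)^3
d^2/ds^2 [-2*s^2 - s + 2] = -4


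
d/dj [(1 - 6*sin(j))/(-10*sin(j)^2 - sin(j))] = (-60*cos(j) + 20/tan(j) + cos(j)/sin(j)^2)/(10*sin(j) + 1)^2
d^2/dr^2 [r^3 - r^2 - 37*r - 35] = 6*r - 2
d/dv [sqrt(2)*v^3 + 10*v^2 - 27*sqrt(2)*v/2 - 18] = 3*sqrt(2)*v^2 + 20*v - 27*sqrt(2)/2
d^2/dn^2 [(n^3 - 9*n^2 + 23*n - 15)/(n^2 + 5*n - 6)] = 198/(n^3 + 18*n^2 + 108*n + 216)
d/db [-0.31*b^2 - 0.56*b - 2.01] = -0.62*b - 0.56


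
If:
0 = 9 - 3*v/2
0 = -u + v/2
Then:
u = 3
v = 6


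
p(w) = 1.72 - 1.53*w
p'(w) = -1.53000000000000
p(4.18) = -4.68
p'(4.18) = -1.53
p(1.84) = -1.10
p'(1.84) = -1.53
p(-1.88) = 4.60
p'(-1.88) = -1.53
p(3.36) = -3.42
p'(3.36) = -1.53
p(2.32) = -1.83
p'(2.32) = -1.53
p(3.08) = -2.99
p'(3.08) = -1.53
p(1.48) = -0.54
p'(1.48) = -1.53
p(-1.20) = 3.56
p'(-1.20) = -1.53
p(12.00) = -16.64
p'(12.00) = -1.53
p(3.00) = -2.87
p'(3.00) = -1.53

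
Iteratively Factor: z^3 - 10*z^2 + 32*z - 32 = (z - 2)*(z^2 - 8*z + 16) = (z - 4)*(z - 2)*(z - 4)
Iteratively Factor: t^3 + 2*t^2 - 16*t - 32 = (t + 2)*(t^2 - 16) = (t + 2)*(t + 4)*(t - 4)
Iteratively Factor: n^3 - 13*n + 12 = (n - 1)*(n^2 + n - 12) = (n - 3)*(n - 1)*(n + 4)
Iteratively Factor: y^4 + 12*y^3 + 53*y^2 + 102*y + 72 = (y + 4)*(y^3 + 8*y^2 + 21*y + 18) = (y + 2)*(y + 4)*(y^2 + 6*y + 9) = (y + 2)*(y + 3)*(y + 4)*(y + 3)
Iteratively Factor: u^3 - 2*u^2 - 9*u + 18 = (u - 2)*(u^2 - 9) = (u - 2)*(u + 3)*(u - 3)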